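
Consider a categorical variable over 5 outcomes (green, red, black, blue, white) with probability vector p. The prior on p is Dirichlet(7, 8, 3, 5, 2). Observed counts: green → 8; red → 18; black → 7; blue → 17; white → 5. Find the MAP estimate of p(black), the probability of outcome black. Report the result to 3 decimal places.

The posterior is Dirichlet(αᵢ + nᵢ) = Dirichlet(15, 26, 10, 22, 7).
For a Dirichlet(a₁,…,a_K) with all aᵢ > 1, the mode has j-th component (aⱼ − 1)/(Σaᵢ − K).
Here Σaᵢ = 80 and K = 5, so p(black) = (10 − 1)/(80 − 5) = 9/75 ≈ 0.120.

MAP estimate of p(black) = 0.120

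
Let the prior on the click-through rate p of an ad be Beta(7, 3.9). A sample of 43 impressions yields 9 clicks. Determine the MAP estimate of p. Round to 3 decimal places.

p̂_MAP = 0.289

Prior: Beta(7, 3.9).
Data: 9 successes in 43 trials. The binomial likelihood contributes p^9(1−p)^34, so the posterior is Beta(7+9, 3.9+34) = Beta(16, 37.9).
For Beta(a, b) with a, b > 1 the mode is (a−1)/(a+b−2) = 15/51.9 ≈ 0.289.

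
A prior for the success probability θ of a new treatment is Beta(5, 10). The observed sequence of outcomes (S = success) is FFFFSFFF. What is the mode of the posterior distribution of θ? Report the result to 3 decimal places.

θ̂_MAP = 0.238

Prior: Beta(5, 10).
Data: 1 success in 8 trials (from the sequence). The binomial likelihood contributes θ(1−θ)^7, so the posterior is Beta(5+1, 10+7) = Beta(6, 17).
For Beta(a, b) with a, b > 1 the mode is (a−1)/(a+b−2) = 5/21 ≈ 0.238.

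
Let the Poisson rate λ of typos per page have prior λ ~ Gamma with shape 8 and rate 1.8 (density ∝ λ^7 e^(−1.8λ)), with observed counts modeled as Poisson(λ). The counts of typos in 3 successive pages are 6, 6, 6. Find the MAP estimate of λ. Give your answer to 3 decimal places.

λ̂_MAP = 5.208

Σxᵢ = 6+6+6 = 18, with n = 3.
Posterior ∝ λ^7e^(−1.8λ) · λ^18e^(−3λ) = λ^25e^(−4.8λ), i.e. Gamma(shape=26, rate=4.8).
The mode of a Gamma(a, b) with a ≥ 1 (shape–rate) is (a−1)/b = 25/4.8 ≈ 5.208.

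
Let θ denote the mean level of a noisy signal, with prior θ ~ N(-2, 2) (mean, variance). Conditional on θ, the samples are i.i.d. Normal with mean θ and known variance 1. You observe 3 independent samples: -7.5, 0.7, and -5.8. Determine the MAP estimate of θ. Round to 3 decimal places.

n = 3; x̄ = ((-7.5) + 0.7 + (-5.8))/3 = -12.6/3 = -4.2.
For a Normal prior and Normal likelihood with known variance, the posterior is Normal; its mode equals its mean, the precision-weighted average.
Prior precision 1/σ₀² = 1/2 = 0.5; data precision n/σ² = 3/1 = 3.
θ̂ = (0.5·(-2) + 3·(-4.2)) / (0.5 + 3) = (-13.6)/3.5 = -136/35 ≈ -3.886.

θ̂_MAP = -3.886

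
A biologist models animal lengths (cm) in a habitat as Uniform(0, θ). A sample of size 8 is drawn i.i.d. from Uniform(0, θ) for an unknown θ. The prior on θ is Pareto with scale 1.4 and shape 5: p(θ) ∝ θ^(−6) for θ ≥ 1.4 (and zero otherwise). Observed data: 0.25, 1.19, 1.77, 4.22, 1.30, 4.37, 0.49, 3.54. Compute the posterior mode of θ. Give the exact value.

The Uniform(0, θ) likelihood is θ^(−n) for θ ≥ max(xᵢ), zero otherwise. Here max(xᵢ) = 4.37.
Posterior ∝ θ^(−6) · θ^(−8) = θ^(−14) on θ ≥ max(1.4, 4.37) = 4.37.
This density is strictly decreasing in θ, so the posterior mode lies at the lower boundary of the support.

θ̂_MAP = 4.37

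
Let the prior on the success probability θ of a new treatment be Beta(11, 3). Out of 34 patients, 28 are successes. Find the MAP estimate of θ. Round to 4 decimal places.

θ̂_MAP = 0.8261

Prior: Beta(11, 3).
Data: 28 successes in 34 trials. The binomial likelihood contributes θ^28(1−θ)^6, so the posterior is Beta(11+28, 3+6) = Beta(39, 9).
For Beta(a, b) with a, b > 1 the mode is (a−1)/(a+b−2) = 38/46 ≈ 0.8261.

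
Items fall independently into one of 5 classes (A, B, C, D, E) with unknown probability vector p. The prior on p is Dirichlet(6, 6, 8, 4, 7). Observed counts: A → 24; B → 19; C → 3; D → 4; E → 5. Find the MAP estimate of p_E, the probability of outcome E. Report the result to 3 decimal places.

The posterior is Dirichlet(αᵢ + nᵢ) = Dirichlet(30, 25, 11, 8, 12).
For a Dirichlet(a₁,…,a_K) with all aᵢ > 1, the mode has j-th component (aⱼ − 1)/(Σaᵢ − K).
Here Σaᵢ = 86 and K = 5, so p_E = (12 − 1)/(86 − 5) = 11/81 ≈ 0.136.

MAP estimate of p_E = 0.136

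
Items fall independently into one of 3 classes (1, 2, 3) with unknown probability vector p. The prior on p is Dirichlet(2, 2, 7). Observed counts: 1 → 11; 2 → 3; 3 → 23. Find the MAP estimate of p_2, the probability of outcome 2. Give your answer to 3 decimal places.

The posterior is Dirichlet(αᵢ + nᵢ) = Dirichlet(13, 5, 30).
For a Dirichlet(a₁,…,a_K) with all aᵢ > 1, the mode has j-th component (aⱼ − 1)/(Σaᵢ − K).
Here Σaᵢ = 48 and K = 3, so p_2 = (5 − 1)/(48 − 3) = 4/45 ≈ 0.089.

MAP estimate: 0.089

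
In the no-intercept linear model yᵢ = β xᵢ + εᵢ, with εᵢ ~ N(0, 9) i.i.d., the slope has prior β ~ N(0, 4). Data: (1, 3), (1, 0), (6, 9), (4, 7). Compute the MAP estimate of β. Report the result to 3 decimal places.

β̂_MAP = 1.511

log p(β | y) = −Σ(yᵢ − βxᵢ)²/(2·9) − β²/(2·4) + const.
Setting the derivative to zero: Σxᵢ(yᵢ − βxᵢ)/9 − β/4 = 0, so β = Σxᵢyᵢ / (Σxᵢ² + σ²/τ²).
Σxᵢyᵢ = 1·3 + 1·0 + 6·9 + 4·7 = 85; Σxᵢ² = 54; σ²/τ² = 2.25.
β̂_MAP = 85 / (54 + 2.25) = 85/56.25 ≈ 1.511.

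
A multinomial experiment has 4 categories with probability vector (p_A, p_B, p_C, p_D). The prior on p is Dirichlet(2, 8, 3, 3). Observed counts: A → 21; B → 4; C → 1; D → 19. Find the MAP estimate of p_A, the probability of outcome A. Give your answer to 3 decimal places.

MAP estimate of p_A = 0.386

The posterior is Dirichlet(αᵢ + nᵢ) = Dirichlet(23, 12, 4, 22).
For a Dirichlet(a₁,…,a_K) with all aᵢ > 1, the mode has j-th component (aⱼ − 1)/(Σaᵢ − K).
Here Σaᵢ = 61 and K = 4, so p_A = (23 − 1)/(61 − 4) = 22/57 ≈ 0.386.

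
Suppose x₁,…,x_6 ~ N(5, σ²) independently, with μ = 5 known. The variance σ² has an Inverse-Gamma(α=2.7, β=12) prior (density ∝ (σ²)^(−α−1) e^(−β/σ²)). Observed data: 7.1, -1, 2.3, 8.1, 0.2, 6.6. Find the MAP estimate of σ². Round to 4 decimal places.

Sum of squared deviations about the known mean: SS = (7.1−5)² + (-1−5)² + (2.3−5)² + (8.1−5)² + (0.2−5)² + (6.6−5)² = 82.91.
The Normal likelihood contributes (σ²)^(−n/2) exp(−SS/(2σ²)), so the posterior is Inverse-Gamma(α + n/2, β + SS/2) = Inverse-Gamma(5.7, 53.455).
The mode of Inverse-Gamma(a, b) is b/(a+1) = 53.455/6.7 ≈ 7.9784.

σ̂²_MAP = 7.9784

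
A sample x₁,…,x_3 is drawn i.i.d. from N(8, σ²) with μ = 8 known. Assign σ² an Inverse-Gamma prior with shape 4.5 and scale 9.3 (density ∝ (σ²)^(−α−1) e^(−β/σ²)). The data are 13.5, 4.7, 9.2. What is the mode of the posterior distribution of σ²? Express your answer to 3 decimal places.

Sum of squared deviations about the known mean: SS = (13.5−8)² + (4.7−8)² + (9.2−8)² = 42.58.
The Normal likelihood contributes (σ²)^(−n/2) exp(−SS/(2σ²)), so the posterior is Inverse-Gamma(α + n/2, β + SS/2) = Inverse-Gamma(6, 30.59).
The mode of Inverse-Gamma(a, b) is b/(a+1) = 30.59/7 ≈ 4.370.

σ̂²_MAP = 4.370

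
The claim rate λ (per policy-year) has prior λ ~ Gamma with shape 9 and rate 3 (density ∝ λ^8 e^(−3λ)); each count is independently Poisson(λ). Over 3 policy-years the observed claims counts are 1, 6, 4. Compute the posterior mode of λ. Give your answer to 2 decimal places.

Σxᵢ = 1+6+4 = 11, with n = 3.
Posterior ∝ λ^8e^(−3λ) · λ^11e^(−3λ) = λ^19e^(−6λ), i.e. Gamma(shape=20, rate=6).
The mode of a Gamma(a, b) with a ≥ 1 (shape–rate) is (a−1)/b = 19/6 ≈ 3.17.

λ̂_MAP = 3.17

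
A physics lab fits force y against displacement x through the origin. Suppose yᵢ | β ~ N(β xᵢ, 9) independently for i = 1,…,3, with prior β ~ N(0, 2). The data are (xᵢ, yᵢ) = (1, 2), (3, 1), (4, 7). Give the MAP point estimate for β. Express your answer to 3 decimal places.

log p(β | y) = −Σ(yᵢ − βxᵢ)²/(2·9) − β²/(2·2) + const.
Setting the derivative to zero: Σxᵢ(yᵢ − βxᵢ)/9 − β/2 = 0, so β = Σxᵢyᵢ / (Σxᵢ² + σ²/τ²).
Σxᵢyᵢ = 1·2 + 3·1 + 4·7 = 33; Σxᵢ² = 26; σ²/τ² = 4.5.
β̂_MAP = 33 / (26 + 4.5) = 33/30.5 ≈ 1.082.

β̂_MAP = 1.082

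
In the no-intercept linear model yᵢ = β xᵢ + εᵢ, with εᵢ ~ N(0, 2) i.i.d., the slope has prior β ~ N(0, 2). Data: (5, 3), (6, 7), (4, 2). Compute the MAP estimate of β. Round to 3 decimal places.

log p(β | y) = −Σ(yᵢ − βxᵢ)²/(2·2) − β²/(2·2) + const.
Setting the derivative to zero: Σxᵢ(yᵢ − βxᵢ)/2 − β/2 = 0, so β = Σxᵢyᵢ / (Σxᵢ² + σ²/τ²).
Σxᵢyᵢ = 5·3 + 6·7 + 4·2 = 65; Σxᵢ² = 77; σ²/τ² = 1.
β̂_MAP = 65 / (77 + 1) = 65/78 ≈ 0.833.

β̂_MAP = 0.833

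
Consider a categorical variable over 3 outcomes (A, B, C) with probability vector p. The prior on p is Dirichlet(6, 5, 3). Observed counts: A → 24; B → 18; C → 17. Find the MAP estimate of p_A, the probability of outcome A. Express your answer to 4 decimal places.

MAP estimate of p_A = 0.4143

The posterior is Dirichlet(αᵢ + nᵢ) = Dirichlet(30, 23, 20).
For a Dirichlet(a₁,…,a_K) with all aᵢ > 1, the mode has j-th component (aⱼ − 1)/(Σaᵢ − K).
Here Σaᵢ = 73 and K = 3, so p_A = (30 − 1)/(73 − 3) = 29/70 ≈ 0.4143.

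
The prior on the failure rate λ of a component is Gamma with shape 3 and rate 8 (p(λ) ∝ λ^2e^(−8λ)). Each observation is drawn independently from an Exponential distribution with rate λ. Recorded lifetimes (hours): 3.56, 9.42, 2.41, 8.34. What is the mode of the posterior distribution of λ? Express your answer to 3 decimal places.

λ̂_MAP = 0.189

The Exponential(rate=λ) likelihood is ∝ λ^n e^(−λΣtᵢ). Here n = 4 and Σtᵢ = 3.56 + 9.42 + 2.41 + 8.34 = 23.73.
Posterior ∝ λ^2e^(−8λ) · λ^4e^(−23.73λ) = λ^6e^(−31.73λ), i.e. Gamma(7, 31.73).
Mode = (a−1)/b = 6/31.73 ≈ 0.189.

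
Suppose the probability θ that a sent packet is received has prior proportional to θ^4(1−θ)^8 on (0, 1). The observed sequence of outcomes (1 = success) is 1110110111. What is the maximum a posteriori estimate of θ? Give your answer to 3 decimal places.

θ̂_MAP = 0.545

The prior density ∝ θ^4(1−θ)^8 is the kernel of Beta(5, 9).
Data: 8 successes in 10 trials (from the sequence). The binomial likelihood contributes θ^8(1−θ)^2, so the posterior is Beta(5+8, 9+2) = Beta(13, 11).
For Beta(a, b) with a, b > 1 the mode is (a−1)/(a+b−2) = 12/22 ≈ 0.545.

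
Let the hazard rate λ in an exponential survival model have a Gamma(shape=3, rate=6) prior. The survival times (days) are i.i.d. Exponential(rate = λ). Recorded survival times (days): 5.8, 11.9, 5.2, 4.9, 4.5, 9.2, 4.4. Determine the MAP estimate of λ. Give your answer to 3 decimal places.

λ̂_MAP = 0.173

The Exponential(rate=λ) likelihood is ∝ λ^n e^(−λΣtᵢ). Here n = 7 and Σtᵢ = 5.8 + 11.9 + 5.2 + 4.9 + 4.5 + 9.2 + 4.4 = 45.9.
Posterior ∝ λ^2e^(−6λ) · λ^7e^(−45.9λ) = λ^9e^(−51.9λ), i.e. Gamma(10, 51.9).
Mode = (a−1)/b = 9/51.9 ≈ 0.173.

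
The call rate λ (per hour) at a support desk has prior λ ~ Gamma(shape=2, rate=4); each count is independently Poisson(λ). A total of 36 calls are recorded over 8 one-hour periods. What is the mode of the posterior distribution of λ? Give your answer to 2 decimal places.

λ̂_MAP = 3.08

Σxᵢ = 36, n = 8.
Posterior ∝ λe^(−4λ) · λ^36e^(−8λ) = λ^37e^(−12λ), i.e. Gamma(shape=38, rate=12).
The mode of a Gamma(a, b) with a ≥ 1 (shape–rate) is (a−1)/b = 37/12 ≈ 3.08.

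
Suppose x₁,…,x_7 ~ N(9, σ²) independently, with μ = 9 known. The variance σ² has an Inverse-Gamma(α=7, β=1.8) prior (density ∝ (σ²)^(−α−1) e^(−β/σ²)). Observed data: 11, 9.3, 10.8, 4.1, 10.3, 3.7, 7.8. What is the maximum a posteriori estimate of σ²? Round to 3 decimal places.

σ̂²_MAP = 2.877

Sum of squared deviations about the known mean: SS = (11−9)² + (9.3−9)² + (10.8−9)² + (4.1−9)² + (10.3−9)² + (3.7−9)² + (7.8−9)² = 62.56.
The Normal likelihood contributes (σ²)^(−n/2) exp(−SS/(2σ²)), so the posterior is Inverse-Gamma(α + n/2, β + SS/2) = Inverse-Gamma(10.5, 33.08).
The mode of Inverse-Gamma(a, b) is b/(a+1) = 33.08/11.5 ≈ 2.877.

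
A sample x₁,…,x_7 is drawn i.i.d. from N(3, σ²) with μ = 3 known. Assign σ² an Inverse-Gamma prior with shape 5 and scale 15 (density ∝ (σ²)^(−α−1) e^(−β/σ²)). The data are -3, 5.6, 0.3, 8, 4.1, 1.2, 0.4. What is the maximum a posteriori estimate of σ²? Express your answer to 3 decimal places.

σ̂²_MAP = 6.119

Sum of squared deviations about the known mean: SS = (-3−3)² + (5.6−3)² + (0.3−3)² + (8−3)² + (4.1−3)² + (1.2−3)² + (0.4−3)² = 86.26.
The Normal likelihood contributes (σ²)^(−n/2) exp(−SS/(2σ²)), so the posterior is Inverse-Gamma(α + n/2, β + SS/2) = Inverse-Gamma(8.5, 58.13).
The mode of Inverse-Gamma(a, b) is b/(a+1) = 58.13/9.5 ≈ 6.119.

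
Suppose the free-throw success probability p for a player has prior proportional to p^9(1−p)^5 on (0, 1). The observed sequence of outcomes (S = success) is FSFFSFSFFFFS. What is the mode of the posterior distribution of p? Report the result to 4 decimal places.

The prior density ∝ p^9(1−p)^5 is the kernel of Beta(10, 6).
Data: 4 successes in 12 trials (from the sequence). The binomial likelihood contributes p^4(1−p)^8, so the posterior is Beta(10+4, 6+8) = Beta(14, 14).
For Beta(a, b) with a, b > 1 the mode is (a−1)/(a+b−2) = 13/26 ≈ 0.5000.

p̂_MAP = 0.5000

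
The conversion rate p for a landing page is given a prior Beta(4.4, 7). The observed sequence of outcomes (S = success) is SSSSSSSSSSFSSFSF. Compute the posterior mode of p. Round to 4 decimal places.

Prior: Beta(4.4, 7).
Data: 13 successes in 16 trials (from the sequence). The binomial likelihood contributes p^13(1−p)^3, so the posterior is Beta(4.4+13, 7+3) = Beta(17.4, 10).
For Beta(a, b) with a, b > 1 the mode is (a−1)/(a+b−2) = 16.4/25.4 ≈ 0.6457.

p̂_MAP = 0.6457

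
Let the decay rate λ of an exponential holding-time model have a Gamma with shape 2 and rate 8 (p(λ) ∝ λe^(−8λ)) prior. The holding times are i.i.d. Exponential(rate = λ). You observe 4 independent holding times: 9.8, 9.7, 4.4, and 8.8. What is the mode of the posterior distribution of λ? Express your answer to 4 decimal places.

The Exponential(rate=λ) likelihood is ∝ λ^n e^(−λΣtᵢ). Here n = 4 and Σtᵢ = 9.8 + 9.7 + 4.4 + 8.8 = 32.7.
Posterior ∝ λe^(−8λ) · λ^4e^(−32.7λ) = λ^5e^(−40.7λ), i.e. Gamma(6, 40.7).
Mode = (a−1)/b = 5/40.7 ≈ 0.1229.

λ̂_MAP = 0.1229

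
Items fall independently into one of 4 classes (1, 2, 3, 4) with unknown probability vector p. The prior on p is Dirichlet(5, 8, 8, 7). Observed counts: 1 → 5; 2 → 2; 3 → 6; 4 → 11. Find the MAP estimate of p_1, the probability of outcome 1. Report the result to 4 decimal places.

MAP estimate: 0.1875

The posterior is Dirichlet(αᵢ + nᵢ) = Dirichlet(10, 10, 14, 18).
For a Dirichlet(a₁,…,a_K) with all aᵢ > 1, the mode has j-th component (aⱼ − 1)/(Σaᵢ − K).
Here Σaᵢ = 52 and K = 4, so p_1 = (10 − 1)/(52 − 4) = 9/48 ≈ 0.1875.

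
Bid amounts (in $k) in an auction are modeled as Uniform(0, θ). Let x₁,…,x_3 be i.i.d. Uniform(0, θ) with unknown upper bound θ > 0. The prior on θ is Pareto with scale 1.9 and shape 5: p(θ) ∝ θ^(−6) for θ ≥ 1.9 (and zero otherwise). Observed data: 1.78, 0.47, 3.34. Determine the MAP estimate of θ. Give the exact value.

The Uniform(0, θ) likelihood is θ^(−n) for θ ≥ max(xᵢ), zero otherwise. Here max(xᵢ) = 3.34.
Posterior ∝ θ^(−6) · θ^(−3) = θ^(−9) on θ ≥ max(1.9, 3.34) = 3.34.
This density is strictly decreasing in θ, so the posterior mode lies at the lower boundary of the support.

θ̂_MAP = 3.34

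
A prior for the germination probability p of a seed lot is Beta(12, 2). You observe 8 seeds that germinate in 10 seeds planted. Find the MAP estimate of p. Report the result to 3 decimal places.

p̂_MAP = 0.864

Prior: Beta(12, 2).
Data: 8 successes in 10 trials. The binomial likelihood contributes p^8(1−p)^2, so the posterior is Beta(12+8, 2+2) = Beta(20, 4).
For Beta(a, b) with a, b > 1 the mode is (a−1)/(a+b−2) = 19/22 ≈ 0.864.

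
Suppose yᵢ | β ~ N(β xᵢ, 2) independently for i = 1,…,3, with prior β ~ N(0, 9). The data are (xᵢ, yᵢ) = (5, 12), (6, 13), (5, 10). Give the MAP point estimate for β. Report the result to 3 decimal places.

log p(β | y) = −Σ(yᵢ − βxᵢ)²/(2·2) − β²/(2·9) + const.
Setting the derivative to zero: Σxᵢ(yᵢ − βxᵢ)/2 − β/9 = 0, so β = Σxᵢyᵢ / (Σxᵢ² + σ²/τ²).
Σxᵢyᵢ = 5·12 + 6·13 + 5·10 = 188; Σxᵢ² = 86; σ²/τ² = 2/9.
β̂_MAP = 188 / (86 + 2/9) = 188/(776/9) = 423/194 ≈ 2.180.

β̂_MAP = 2.180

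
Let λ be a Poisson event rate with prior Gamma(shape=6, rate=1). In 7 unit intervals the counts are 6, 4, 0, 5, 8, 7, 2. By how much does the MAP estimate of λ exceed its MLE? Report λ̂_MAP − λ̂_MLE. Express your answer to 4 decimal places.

MAP − MLE = 0.0536

Σxᵢ = 32. Posterior is Gamma(38, 8); MAP = (38−1)/8 = 37/8 ≈ 4.62500.
MLE = x̄ = 32/7 ≈ 4.57143.
Difference = 37/8 − 32/7 = 3/56 ≈ 0.0536.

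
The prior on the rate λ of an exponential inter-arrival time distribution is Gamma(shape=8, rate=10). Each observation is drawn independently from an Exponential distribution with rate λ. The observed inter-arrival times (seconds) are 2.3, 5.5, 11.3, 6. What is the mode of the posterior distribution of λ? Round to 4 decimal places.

The Exponential(rate=λ) likelihood is ∝ λ^n e^(−λΣtᵢ). Here n = 4 and Σtᵢ = 2.3 + 5.5 + 11.3 + 6 = 25.1.
Posterior ∝ λ^7e^(−10λ) · λ^4e^(−25.1λ) = λ^11e^(−35.1λ), i.e. Gamma(12, 35.1).
Mode = (a−1)/b = 11/35.1 ≈ 0.3134.

λ̂_MAP = 0.3134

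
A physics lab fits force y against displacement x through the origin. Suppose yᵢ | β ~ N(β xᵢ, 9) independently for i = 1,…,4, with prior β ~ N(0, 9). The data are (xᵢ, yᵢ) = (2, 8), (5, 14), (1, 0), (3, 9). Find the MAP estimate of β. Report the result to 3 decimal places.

log p(β | y) = −Σ(yᵢ − βxᵢ)²/(2·9) − β²/(2·9) + const.
Setting the derivative to zero: Σxᵢ(yᵢ − βxᵢ)/9 − β/9 = 0, so β = Σxᵢyᵢ / (Σxᵢ² + σ²/τ²).
Σxᵢyᵢ = 2·8 + 5·14 + 1·0 + 3·9 = 113; Σxᵢ² = 39; σ²/τ² = 1.
β̂_MAP = 113 / (39 + 1) = 113/40 ≈ 2.825.

β̂_MAP = 2.825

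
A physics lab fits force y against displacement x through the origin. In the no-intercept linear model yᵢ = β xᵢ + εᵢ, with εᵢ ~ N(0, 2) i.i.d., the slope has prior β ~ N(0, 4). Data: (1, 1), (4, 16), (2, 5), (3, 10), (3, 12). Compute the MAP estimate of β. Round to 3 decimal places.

β̂_MAP = 3.570

log p(β | y) = −Σ(yᵢ − βxᵢ)²/(2·2) − β²/(2·4) + const.
Setting the derivative to zero: Σxᵢ(yᵢ − βxᵢ)/2 − β/4 = 0, so β = Σxᵢyᵢ / (Σxᵢ² + σ²/τ²).
Σxᵢyᵢ = 1·1 + 4·16 + 2·5 + 3·10 + 3·12 = 141; Σxᵢ² = 39; σ²/τ² = 0.5.
β̂_MAP = 141 / (39 + 0.5) = 141/39.5 ≈ 3.570.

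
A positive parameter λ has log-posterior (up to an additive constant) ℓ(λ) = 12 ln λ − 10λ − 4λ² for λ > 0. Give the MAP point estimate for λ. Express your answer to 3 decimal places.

λ̂_MAP = 0.750

ℓ'(λ) = 12/λ − 10 − 8λ. Setting this to zero and multiplying by λ: 8λ² + 10λ − 12 = 0.
λ = (−10 + √(10² + 4·8·12)) / (2·8) = (−10 + √484) / 16 = (−10 + 22)/16 = 3/4.
ℓ''(λ) = −12/λ² − 8 < 0, confirming a maximum.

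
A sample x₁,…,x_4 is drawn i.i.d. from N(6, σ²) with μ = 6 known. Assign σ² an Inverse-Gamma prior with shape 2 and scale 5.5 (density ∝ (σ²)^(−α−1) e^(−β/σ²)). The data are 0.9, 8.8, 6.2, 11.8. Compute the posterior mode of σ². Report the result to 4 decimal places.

σ̂²_MAP = 7.8530

Sum of squared deviations about the known mean: SS = (0.9−6)² + (8.8−6)² + (6.2−6)² + (11.8−6)² = 67.53.
The Normal likelihood contributes (σ²)^(−n/2) exp(−SS/(2σ²)), so the posterior is Inverse-Gamma(α + n/2, β + SS/2) = Inverse-Gamma(4, 39.265).
The mode of Inverse-Gamma(a, b) is b/(a+1) = 39.265/5 ≈ 7.8530.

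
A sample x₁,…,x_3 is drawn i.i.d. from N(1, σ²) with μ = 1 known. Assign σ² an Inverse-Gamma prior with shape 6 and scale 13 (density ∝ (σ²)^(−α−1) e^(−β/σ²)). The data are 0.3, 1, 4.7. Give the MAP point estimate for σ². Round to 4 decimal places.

Sum of squared deviations about the known mean: SS = (0.3−1)² + (1−1)² + (4.7−1)² = 14.18.
The Normal likelihood contributes (σ²)^(−n/2) exp(−SS/(2σ²)), so the posterior is Inverse-Gamma(α + n/2, β + SS/2) = Inverse-Gamma(7.5, 20.09).
The mode of Inverse-Gamma(a, b) is b/(a+1) = 20.09/8.5 ≈ 2.3635.

σ̂²_MAP = 2.3635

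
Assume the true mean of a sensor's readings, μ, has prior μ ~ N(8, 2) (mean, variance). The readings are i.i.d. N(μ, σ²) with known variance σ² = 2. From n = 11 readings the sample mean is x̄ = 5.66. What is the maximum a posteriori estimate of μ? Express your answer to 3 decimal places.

μ̂_MAP = 5.855

n = 11, x̄ = 5.66.
For a Normal prior and Normal likelihood with known variance, the posterior is Normal; its mode equals its mean, the precision-weighted average.
Prior precision 1/σ₀² = 1/2 = 0.5; data precision n/σ² = 11/2 = 5.5.
μ̂ = (0.5·8 + 5.5·5.66) / (0.5 + 5.5) = 35.13/6 = 5.855.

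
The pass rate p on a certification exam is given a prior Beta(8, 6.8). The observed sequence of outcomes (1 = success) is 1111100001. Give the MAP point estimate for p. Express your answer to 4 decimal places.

Prior: Beta(8, 6.8).
Data: 6 successes in 10 trials (from the sequence). The binomial likelihood contributes p^6(1−p)^4, so the posterior is Beta(8+6, 6.8+4) = Beta(14, 10.8).
For Beta(a, b) with a, b > 1 the mode is (a−1)/(a+b−2) = 13/22.8 ≈ 0.5702.

p̂_MAP = 0.5702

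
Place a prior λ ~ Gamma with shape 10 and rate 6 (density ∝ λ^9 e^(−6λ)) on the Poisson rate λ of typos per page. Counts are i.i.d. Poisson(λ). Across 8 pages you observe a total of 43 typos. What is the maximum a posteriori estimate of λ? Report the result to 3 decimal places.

λ̂_MAP = 3.714

Σxᵢ = 43, n = 8.
Posterior ∝ λ^9e^(−6λ) · λ^43e^(−8λ) = λ^52e^(−14λ), i.e. Gamma(shape=53, rate=14).
The mode of a Gamma(a, b) with a ≥ 1 (shape–rate) is (a−1)/b = 52/14 ≈ 3.714.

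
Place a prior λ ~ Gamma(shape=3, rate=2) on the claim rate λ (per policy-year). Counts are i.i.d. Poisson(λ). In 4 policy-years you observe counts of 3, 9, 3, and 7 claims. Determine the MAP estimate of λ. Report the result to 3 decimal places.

λ̂_MAP = 4.000

Σxᵢ = 3+9+3+7 = 22, with n = 4.
Posterior ∝ λ^2e^(−2λ) · λ^22e^(−4λ) = λ^24e^(−6λ), i.e. Gamma(shape=25, rate=6).
The mode of a Gamma(a, b) with a ≥ 1 (shape–rate) is (a−1)/b = 24/6 ≈ 4.000.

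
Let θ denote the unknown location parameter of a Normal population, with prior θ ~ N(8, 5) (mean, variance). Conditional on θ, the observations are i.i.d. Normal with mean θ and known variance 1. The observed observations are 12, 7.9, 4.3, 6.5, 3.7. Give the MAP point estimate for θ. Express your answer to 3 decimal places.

n = 5; x̄ = (12 + 7.9 + 4.3 + 6.5 + 3.7)/5 = 34.4/5 = 6.88.
For a Normal prior and Normal likelihood with known variance, the posterior is Normal; its mode equals its mean, the precision-weighted average.
Prior precision 1/σ₀² = 1/5 = 0.2; data precision n/σ² = 5/1 = 5.
θ̂ = (0.2·8 + 5·6.88) / (0.2 + 5) = 36/5.2 = 90/13 ≈ 6.923.

θ̂_MAP = 6.923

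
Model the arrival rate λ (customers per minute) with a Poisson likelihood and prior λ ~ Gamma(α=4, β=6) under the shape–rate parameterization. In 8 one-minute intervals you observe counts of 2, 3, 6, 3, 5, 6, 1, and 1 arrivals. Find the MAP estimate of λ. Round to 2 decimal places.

λ̂_MAP = 2.14

Σxᵢ = 2+3+6+3+5+6+1+1 = 27, with n = 8.
Posterior ∝ λ^3e^(−6λ) · λ^27e^(−8λ) = λ^30e^(−14λ), i.e. Gamma(shape=31, rate=14).
The mode of a Gamma(a, b) with a ≥ 1 (shape–rate) is (a−1)/b = 30/14 ≈ 2.14.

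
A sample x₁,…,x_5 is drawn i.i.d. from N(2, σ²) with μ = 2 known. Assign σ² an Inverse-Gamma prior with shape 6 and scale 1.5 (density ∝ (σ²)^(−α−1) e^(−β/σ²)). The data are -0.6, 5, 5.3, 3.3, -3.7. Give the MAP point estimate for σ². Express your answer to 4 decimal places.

Sum of squared deviations about the known mean: SS = (-0.6−2)² + (5−2)² + (5.3−2)² + (3.3−2)² + (-3.7−2)² = 60.83.
The Normal likelihood contributes (σ²)^(−n/2) exp(−SS/(2σ²)), so the posterior is Inverse-Gamma(α + n/2, β + SS/2) = Inverse-Gamma(8.5, 31.915).
The mode of Inverse-Gamma(a, b) is b/(a+1) = 31.915/9.5 ≈ 3.3595.

σ̂²_MAP = 3.3595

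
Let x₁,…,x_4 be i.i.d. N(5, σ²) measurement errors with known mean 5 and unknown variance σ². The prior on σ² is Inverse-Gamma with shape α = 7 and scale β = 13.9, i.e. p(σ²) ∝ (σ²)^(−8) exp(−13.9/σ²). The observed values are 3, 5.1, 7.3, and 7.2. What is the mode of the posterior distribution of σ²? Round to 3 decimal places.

σ̂²_MAP = 2.097

Sum of squared deviations about the known mean: SS = (3−5)² + (5.1−5)² + (7.3−5)² + (7.2−5)² = 14.14.
The Normal likelihood contributes (σ²)^(−n/2) exp(−SS/(2σ²)), so the posterior is Inverse-Gamma(α + n/2, β + SS/2) = Inverse-Gamma(9, 20.97).
The mode of Inverse-Gamma(a, b) is b/(a+1) = 20.97/10 ≈ 2.097.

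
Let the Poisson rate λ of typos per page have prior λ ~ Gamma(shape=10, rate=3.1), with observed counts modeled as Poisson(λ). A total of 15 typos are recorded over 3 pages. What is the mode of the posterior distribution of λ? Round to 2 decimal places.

Σxᵢ = 15, n = 3.
Posterior ∝ λ^9e^(−3.1λ) · λ^15e^(−3λ) = λ^24e^(−6.1λ), i.e. Gamma(shape=25, rate=6.1).
The mode of a Gamma(a, b) with a ≥ 1 (shape–rate) is (a−1)/b = 24/6.1 ≈ 3.93.

λ̂_MAP = 3.93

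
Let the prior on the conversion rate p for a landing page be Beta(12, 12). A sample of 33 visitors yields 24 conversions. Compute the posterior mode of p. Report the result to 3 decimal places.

Prior: Beta(12, 12).
Data: 24 successes in 33 trials. The binomial likelihood contributes p^24(1−p)^9, so the posterior is Beta(12+24, 12+9) = Beta(36, 21).
For Beta(a, b) with a, b > 1 the mode is (a−1)/(a+b−2) = 35/55 ≈ 0.636.

p̂_MAP = 0.636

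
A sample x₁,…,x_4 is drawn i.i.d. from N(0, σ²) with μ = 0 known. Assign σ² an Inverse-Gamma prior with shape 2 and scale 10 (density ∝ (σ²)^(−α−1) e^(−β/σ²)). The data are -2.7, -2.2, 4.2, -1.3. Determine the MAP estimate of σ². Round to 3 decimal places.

Sum of squared deviations about the known mean: SS = (-2.7−0)² + (-2.2−0)² + (4.2−0)² + (-1.3−0)² = 31.46.
The Normal likelihood contributes (σ²)^(−n/2) exp(−SS/(2σ²)), so the posterior is Inverse-Gamma(α + n/2, β + SS/2) = Inverse-Gamma(4, 25.73).
The mode of Inverse-Gamma(a, b) is b/(a+1) = 25.73/5 ≈ 5.146.

σ̂²_MAP = 5.146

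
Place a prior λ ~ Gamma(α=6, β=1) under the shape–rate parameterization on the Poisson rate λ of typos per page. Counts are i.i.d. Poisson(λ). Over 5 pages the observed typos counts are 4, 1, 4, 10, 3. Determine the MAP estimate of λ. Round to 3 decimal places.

Σxᵢ = 4+1+4+10+3 = 22, with n = 5.
Posterior ∝ λ^5e^(−1λ) · λ^22e^(−5λ) = λ^27e^(−6λ), i.e. Gamma(shape=28, rate=6).
The mode of a Gamma(a, b) with a ≥ 1 (shape–rate) is (a−1)/b = 27/6 ≈ 4.500.

λ̂_MAP = 4.500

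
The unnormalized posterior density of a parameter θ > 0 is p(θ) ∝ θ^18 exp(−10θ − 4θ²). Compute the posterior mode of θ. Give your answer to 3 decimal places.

ℓ'(θ) = 18/θ − 10 − 8θ. Setting this to zero and multiplying by θ: 8θ² + 10θ − 18 = 0.
θ = (−10 + √(10² + 4·8·18)) / (2·8) = (−10 + √676) / 16 = (−10 + 26)/16 = 1.
ℓ''(θ) = −18/θ² − 8 < 0, confirming a maximum.

θ̂_MAP = 1.000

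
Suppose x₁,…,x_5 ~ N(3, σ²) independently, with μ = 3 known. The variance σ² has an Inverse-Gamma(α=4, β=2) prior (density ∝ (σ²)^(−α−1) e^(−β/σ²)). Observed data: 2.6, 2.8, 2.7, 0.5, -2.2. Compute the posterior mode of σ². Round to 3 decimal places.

σ̂²_MAP = 2.505

Sum of squared deviations about the known mean: SS = (2.6−3)² + (2.8−3)² + (2.7−3)² + (0.5−3)² + (-2.2−3)² = 33.58.
The Normal likelihood contributes (σ²)^(−n/2) exp(−SS/(2σ²)), so the posterior is Inverse-Gamma(α + n/2, β + SS/2) = Inverse-Gamma(6.5, 18.79).
The mode of Inverse-Gamma(a, b) is b/(a+1) = 18.79/7.5 ≈ 2.505.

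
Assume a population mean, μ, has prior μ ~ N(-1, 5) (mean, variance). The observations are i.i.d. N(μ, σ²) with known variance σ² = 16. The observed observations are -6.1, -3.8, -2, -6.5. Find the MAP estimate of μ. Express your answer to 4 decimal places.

μ̂_MAP = -3.0000

n = 4; x̄ = ((-6.1) + (-3.8) + (-2) + (-6.5))/4 = -18.4/4 = -4.6.
For a Normal prior and Normal likelihood with known variance, the posterior is Normal; its mode equals its mean, the precision-weighted average.
Prior precision 1/σ₀² = 1/5 = 0.2; data precision n/σ² = 4/16 = 0.25.
μ̂ = (0.2·(-1) + 0.25·(-4.6)) / (0.2 + 0.25) = (-1.35)/0.45 = -3.0000.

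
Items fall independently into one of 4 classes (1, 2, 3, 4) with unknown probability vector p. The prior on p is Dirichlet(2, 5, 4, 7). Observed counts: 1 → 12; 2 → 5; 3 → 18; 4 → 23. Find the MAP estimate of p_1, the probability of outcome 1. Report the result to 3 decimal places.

MAP estimate: 0.181

The posterior is Dirichlet(αᵢ + nᵢ) = Dirichlet(14, 10, 22, 30).
For a Dirichlet(a₁,…,a_K) with all aᵢ > 1, the mode has j-th component (aⱼ − 1)/(Σaᵢ − K).
Here Σaᵢ = 76 and K = 4, so p_1 = (14 − 1)/(76 − 4) = 13/72 ≈ 0.181.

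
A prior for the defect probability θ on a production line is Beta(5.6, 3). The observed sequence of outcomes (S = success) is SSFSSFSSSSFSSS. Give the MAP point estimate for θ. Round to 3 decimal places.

θ̂_MAP = 0.757

Prior: Beta(5.6, 3).
Data: 11 successes in 14 trials (from the sequence). The binomial likelihood contributes θ^11(1−θ)^3, so the posterior is Beta(5.6+11, 3+3) = Beta(16.6, 6).
For Beta(a, b) with a, b > 1 the mode is (a−1)/(a+b−2) = 15.6/20.6 ≈ 0.757.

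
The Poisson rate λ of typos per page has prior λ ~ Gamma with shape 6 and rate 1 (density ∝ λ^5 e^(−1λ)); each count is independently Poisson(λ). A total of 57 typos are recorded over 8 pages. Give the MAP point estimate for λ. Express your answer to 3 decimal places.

λ̂_MAP = 6.889

Σxᵢ = 57, n = 8.
Posterior ∝ λ^5e^(−1λ) · λ^57e^(−8λ) = λ^62e^(−9λ), i.e. Gamma(shape=63, rate=9).
The mode of a Gamma(a, b) with a ≥ 1 (shape–rate) is (a−1)/b = 62/9 ≈ 6.889.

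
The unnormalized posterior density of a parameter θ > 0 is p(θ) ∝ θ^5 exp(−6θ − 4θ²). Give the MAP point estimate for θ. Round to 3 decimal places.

ℓ'(θ) = 5/θ − 6 − 8θ. Setting this to zero and multiplying by θ: 8θ² + 6θ − 5 = 0.
θ = (−6 + √(6² + 4·8·5)) / (2·8) = (−6 + √196) / 16 = (−6 + 14)/16 = 1/2.
ℓ''(θ) = −5/θ² − 8 < 0, confirming a maximum.

θ̂_MAP = 0.500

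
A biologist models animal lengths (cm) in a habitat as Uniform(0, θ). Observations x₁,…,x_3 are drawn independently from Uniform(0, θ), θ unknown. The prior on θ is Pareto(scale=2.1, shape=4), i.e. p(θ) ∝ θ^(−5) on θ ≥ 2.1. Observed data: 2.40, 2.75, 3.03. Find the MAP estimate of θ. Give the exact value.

The Uniform(0, θ) likelihood is θ^(−n) for θ ≥ max(xᵢ), zero otherwise. Here max(xᵢ) = 3.03.
Posterior ∝ θ^(−5) · θ^(−3) = θ^(−8) on θ ≥ max(2.1, 3.03) = 3.03.
This density is strictly decreasing in θ, so the posterior mode lies at the lower boundary of the support.

θ̂_MAP = 3.03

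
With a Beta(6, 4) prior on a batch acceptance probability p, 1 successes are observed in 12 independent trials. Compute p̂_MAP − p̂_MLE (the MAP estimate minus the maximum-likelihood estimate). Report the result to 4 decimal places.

Posterior is Beta(7, 15); MAP = (7−1)/(22−2) = 6/20 ≈ 0.30000.
MLE ignores the prior: p̂_MLE = k/n = 1/12 ≈ 0.08333.
Difference = 6/20 − 1/12 = 13/60 ≈ 0.2167.

MAP − MLE = 0.2167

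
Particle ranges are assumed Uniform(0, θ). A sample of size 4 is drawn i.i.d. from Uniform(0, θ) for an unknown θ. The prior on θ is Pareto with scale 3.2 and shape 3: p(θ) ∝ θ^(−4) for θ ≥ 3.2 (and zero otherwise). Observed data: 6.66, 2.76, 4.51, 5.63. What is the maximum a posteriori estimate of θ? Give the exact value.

The Uniform(0, θ) likelihood is θ^(−n) for θ ≥ max(xᵢ), zero otherwise. Here max(xᵢ) = 6.66.
Posterior ∝ θ^(−4) · θ^(−4) = θ^(−8) on θ ≥ max(3.2, 6.66) = 6.66.
This density is strictly decreasing in θ, so the posterior mode lies at the lower boundary of the support.

θ̂_MAP = 6.66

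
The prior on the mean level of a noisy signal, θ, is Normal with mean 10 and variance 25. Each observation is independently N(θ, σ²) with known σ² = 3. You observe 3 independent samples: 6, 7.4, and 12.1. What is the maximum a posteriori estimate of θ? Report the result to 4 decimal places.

θ̂_MAP = 8.5577

n = 3; x̄ = (6 + 7.4 + 12.1)/3 = 25.5/3 = 8.5.
For a Normal prior and Normal likelihood with known variance, the posterior is Normal; its mode equals its mean, the precision-weighted average.
Prior precision 1/σ₀² = 1/25 = 0.04; data precision n/σ² = 3/3 = 1.
θ̂ = (0.04·10 + 1·8.5) / (0.04 + 1) = 8.9/1.04 = 445/52 ≈ 8.5577.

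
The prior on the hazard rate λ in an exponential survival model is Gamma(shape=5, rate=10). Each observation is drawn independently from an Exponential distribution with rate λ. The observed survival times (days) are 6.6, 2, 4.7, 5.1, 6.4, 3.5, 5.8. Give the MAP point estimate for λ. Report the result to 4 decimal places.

λ̂_MAP = 0.2494

The Exponential(rate=λ) likelihood is ∝ λ^n e^(−λΣtᵢ). Here n = 7 and Σtᵢ = 6.6 + 2 + 4.7 + 5.1 + 6.4 + 3.5 + 5.8 = 34.1.
Posterior ∝ λ^4e^(−10λ) · λ^7e^(−34.1λ) = λ^11e^(−44.1λ), i.e. Gamma(12, 44.1).
Mode = (a−1)/b = 11/44.1 ≈ 0.2494.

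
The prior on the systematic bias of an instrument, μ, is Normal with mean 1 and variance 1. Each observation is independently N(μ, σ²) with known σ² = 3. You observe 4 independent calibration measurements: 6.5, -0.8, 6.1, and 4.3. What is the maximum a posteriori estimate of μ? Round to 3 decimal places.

n = 4; x̄ = (6.5 + (-0.8) + 6.1 + 4.3)/4 = 16.1/4 = 4.025.
For a Normal prior and Normal likelihood with known variance, the posterior is Normal; its mode equals its mean, the precision-weighted average.
Prior precision 1/σ₀² = 1/1 = 1; data precision n/σ² = 4/3.
μ̂ = (1·1 + (4/3)·4.025) / (1 + 4/3) = (191/30)/(7/3) = 191/70 ≈ 2.729.

μ̂_MAP = 2.729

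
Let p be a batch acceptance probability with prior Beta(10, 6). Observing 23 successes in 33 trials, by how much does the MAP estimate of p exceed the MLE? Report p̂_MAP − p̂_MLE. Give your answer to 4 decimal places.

Posterior is Beta(33, 16); MAP = (33−1)/(49−2) = 32/47 ≈ 0.68085.
MLE ignores the prior: p̂_MLE = k/n = 23/33 ≈ 0.69697.
Difference = 32/47 − 23/33 = -25/1551 ≈ -0.0161.

MAP − MLE = -0.0161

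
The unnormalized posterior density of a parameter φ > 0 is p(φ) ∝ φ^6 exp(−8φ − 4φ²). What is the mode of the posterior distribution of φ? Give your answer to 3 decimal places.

ℓ'(φ) = 6/φ − 8 − 8φ. Setting this to zero and multiplying by φ: 8φ² + 8φ − 6 = 0.
φ = (−8 + √(8² + 4·8·6)) / (2·8) = (−8 + √256) / 16 = (−8 + 16)/16 = 1/2.
ℓ''(φ) = −6/φ² − 8 < 0, confirming a maximum.

φ̂_MAP = 0.500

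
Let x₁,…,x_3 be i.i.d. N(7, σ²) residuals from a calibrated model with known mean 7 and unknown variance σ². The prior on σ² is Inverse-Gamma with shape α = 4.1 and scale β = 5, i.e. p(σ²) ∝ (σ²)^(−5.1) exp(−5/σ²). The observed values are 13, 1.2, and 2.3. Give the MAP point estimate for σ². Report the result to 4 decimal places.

Sum of squared deviations about the known mean: SS = (13−7)² + (1.2−7)² + (2.3−7)² = 91.73.
The Normal likelihood contributes (σ²)^(−n/2) exp(−SS/(2σ²)), so the posterior is Inverse-Gamma(α + n/2, β + SS/2) = Inverse-Gamma(5.6, 50.865).
The mode of Inverse-Gamma(a, b) is b/(a+1) = 50.865/6.6 ≈ 7.7068.

σ̂²_MAP = 7.7068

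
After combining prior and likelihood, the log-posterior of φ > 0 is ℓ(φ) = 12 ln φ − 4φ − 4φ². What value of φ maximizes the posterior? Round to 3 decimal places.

φ̂_MAP = 1.000

ℓ'(φ) = 12/φ − 4 − 8φ. Setting this to zero and multiplying by φ: 8φ² + 4φ − 12 = 0.
φ = (−4 + √(4² + 4·8·12)) / (2·8) = (−4 + √400) / 16 = (−4 + 20)/16 = 1.
ℓ''(φ) = −12/φ² − 8 < 0, confirming a maximum.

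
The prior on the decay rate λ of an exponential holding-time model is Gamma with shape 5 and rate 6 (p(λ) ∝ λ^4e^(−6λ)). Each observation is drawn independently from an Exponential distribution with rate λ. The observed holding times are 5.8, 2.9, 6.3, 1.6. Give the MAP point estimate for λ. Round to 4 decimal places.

λ̂_MAP = 0.3540

The Exponential(rate=λ) likelihood is ∝ λ^n e^(−λΣtᵢ). Here n = 4 and Σtᵢ = 5.8 + 2.9 + 6.3 + 1.6 = 16.6.
Posterior ∝ λ^4e^(−6λ) · λ^4e^(−16.6λ) = λ^8e^(−22.6λ), i.e. Gamma(9, 22.6).
Mode = (a−1)/b = 8/22.6 ≈ 0.3540.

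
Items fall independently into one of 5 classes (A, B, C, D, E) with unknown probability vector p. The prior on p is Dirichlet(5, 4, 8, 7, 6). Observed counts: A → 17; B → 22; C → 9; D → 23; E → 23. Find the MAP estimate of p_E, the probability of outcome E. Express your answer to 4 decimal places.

The posterior is Dirichlet(αᵢ + nᵢ) = Dirichlet(22, 26, 17, 30, 29).
For a Dirichlet(a₁,…,a_K) with all aᵢ > 1, the mode has j-th component (aⱼ − 1)/(Σaᵢ − K).
Here Σaᵢ = 124 and K = 5, so p_E = (29 − 1)/(124 − 5) = 28/119 ≈ 0.2353.

MAP estimate of p_E = 0.2353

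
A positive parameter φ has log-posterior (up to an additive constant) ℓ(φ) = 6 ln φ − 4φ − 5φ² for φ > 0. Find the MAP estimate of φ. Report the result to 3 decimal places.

ℓ'(φ) = 6/φ − 4 − 10φ. Setting this to zero and multiplying by φ: 10φ² + 4φ − 6 = 0.
φ = (−4 + √(4² + 4·10·6)) / (2·10) = (−4 + √256) / 20 = (−4 + 16)/20 = 3/5.
ℓ''(φ) = −6/φ² − 10 < 0, confirming a maximum.

φ̂_MAP = 0.600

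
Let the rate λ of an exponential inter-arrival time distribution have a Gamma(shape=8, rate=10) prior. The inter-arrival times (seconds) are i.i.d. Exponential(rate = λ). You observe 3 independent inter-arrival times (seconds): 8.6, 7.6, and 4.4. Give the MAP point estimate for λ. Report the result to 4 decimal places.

The Exponential(rate=λ) likelihood is ∝ λ^n e^(−λΣtᵢ). Here n = 3 and Σtᵢ = 8.6 + 7.6 + 4.4 = 20.6.
Posterior ∝ λ^7e^(−10λ) · λ^3e^(−20.6λ) = λ^10e^(−30.6λ), i.e. Gamma(11, 30.6).
Mode = (a−1)/b = 10/30.6 ≈ 0.3268.

λ̂_MAP = 0.3268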